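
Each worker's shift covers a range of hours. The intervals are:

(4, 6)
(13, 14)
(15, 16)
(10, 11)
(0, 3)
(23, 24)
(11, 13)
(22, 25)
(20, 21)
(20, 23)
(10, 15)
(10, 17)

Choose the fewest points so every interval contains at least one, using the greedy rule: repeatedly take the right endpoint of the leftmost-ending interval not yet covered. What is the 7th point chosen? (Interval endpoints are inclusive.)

Process intervals by earliest right end; each time one isn't hit yet, stab at its right endpoint.
By right end: [0,3]  [4,6]  [10,11]  [11,13]  [13,14]  [10,15]  [15,16]  [10,17]  [20,21]  [20,23]  [23,24]  [22,25]
[0,3] uncovered → point at 3; [4,6] uncovered → point at 6; [10,11] uncovered → point at 11; [13,14] uncovered → point at 14; [15,16] uncovered → point at 16; [20,21] uncovered → point at 21; [23,24] uncovered → point at 24.
Points: 3, 6, 11, 14, 16, 21, 24 (7 total).

24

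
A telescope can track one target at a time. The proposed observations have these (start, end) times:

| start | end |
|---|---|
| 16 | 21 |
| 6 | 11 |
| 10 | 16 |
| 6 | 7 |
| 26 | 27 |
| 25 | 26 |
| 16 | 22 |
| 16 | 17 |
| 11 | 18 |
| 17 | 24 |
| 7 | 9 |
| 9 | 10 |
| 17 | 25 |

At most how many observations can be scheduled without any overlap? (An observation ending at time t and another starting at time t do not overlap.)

8

Sorted by end: (6,7)  (7,9)  (9,10)  (6,11)  (10,16)  (16,17)  (11,18)  (16,21)  (16,22)  (17,24)  (17,25)  (25,26)  (26,27)
take (6,7); take (7,9); take (9,10); take (10,16); take (16,17); skip (11,18); take (17,24); take (25,26); take (26,27).
Selected 8 observations.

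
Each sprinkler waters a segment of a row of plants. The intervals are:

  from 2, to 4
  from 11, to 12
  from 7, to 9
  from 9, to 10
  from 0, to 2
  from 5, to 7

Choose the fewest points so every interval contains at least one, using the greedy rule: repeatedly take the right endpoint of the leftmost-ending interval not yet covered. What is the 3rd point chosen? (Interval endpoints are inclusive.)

10

By right end: [0,2]  [2,4]  [5,7]  [7,9]  [9,10]  [11,12]
[0,2] uncovered → point at 2; [5,7] uncovered → point at 7; [9,10] uncovered → point at 10; [11,12] uncovered → point at 12.
Points: 2, 7, 10, 12 (4 total).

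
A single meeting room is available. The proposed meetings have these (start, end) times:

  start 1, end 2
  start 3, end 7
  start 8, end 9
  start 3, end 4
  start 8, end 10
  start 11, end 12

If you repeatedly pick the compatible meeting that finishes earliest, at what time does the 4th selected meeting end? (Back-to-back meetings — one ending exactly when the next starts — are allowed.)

Order by finish time; keep every interval that doesn't clash with the previous kept one.
Sorted by end: (1,2)  (3,4)  (3,7)  (8,9)  (8,10)  (11,12)
take (1,2); take (3,4); skip (3,7); take (8,9); skip (8,10); take (11,12).
Selected: (1,2) (3,4) (8,9) (11,12)

12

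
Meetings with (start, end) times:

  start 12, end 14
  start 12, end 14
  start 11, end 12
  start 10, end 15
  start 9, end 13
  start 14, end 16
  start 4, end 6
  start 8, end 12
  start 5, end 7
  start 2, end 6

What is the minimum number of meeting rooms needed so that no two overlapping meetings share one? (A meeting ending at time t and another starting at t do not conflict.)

4

The answer is the maximum number of intervals overlapping at any instant.
starts: [2, 4, 5, 8, 9, 10, 11, 12, 12, 14]
ends:   [6, 6, 7, 12, 12, 13, 14, 14, 15, 16]
s2→1 s4→2 s5→3 e6→2 e6→1 e7→0 s8→1 s9→2 s10→3 s11→4  — peak 4.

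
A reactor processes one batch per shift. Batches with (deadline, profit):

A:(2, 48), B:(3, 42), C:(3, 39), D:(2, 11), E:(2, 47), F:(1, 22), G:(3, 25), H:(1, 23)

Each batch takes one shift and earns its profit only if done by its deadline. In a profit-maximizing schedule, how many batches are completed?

Sort by profit descending; place each in the latest free slot ≤ its deadline.
Profit order: A=48 E=47 B=42 C=39 G=25 H=23 F=22 D=11
Assign: A→slot 2, E→slot 1, B→slot 3, C skipped, G skipped, H skipped, F skipped, D skipped.
Slots: [1:E] [2:A] [3:B]
3 of 8 scheduled.

3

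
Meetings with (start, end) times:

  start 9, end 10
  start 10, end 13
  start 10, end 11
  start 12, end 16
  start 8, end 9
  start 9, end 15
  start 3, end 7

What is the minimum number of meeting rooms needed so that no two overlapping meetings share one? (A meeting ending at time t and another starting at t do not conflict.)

3

The answer is the maximum number of intervals overlapping at any instant.
Events (time:±→running): 3:+→1 7:-→0 8:+→1 9:-→0 9:+→1 9:+→2 10:-→1 10:+→2 10:+→3 … peak 3.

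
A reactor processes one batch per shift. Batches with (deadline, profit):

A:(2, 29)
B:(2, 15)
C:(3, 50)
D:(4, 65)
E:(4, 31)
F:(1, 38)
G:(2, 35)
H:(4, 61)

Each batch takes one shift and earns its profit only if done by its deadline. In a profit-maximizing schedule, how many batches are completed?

Profit order: D=65 H=61 C=50 F=38 G=35 E=31 A=29 B=15
Assign: D→slot 4, H→slot 3, C→slot 2, F→slot 1, G skipped, E skipped, A skipped, B skipped.
Slots: [1:F] [2:C] [3:H] [4:D]
4 of 8 scheduled.

4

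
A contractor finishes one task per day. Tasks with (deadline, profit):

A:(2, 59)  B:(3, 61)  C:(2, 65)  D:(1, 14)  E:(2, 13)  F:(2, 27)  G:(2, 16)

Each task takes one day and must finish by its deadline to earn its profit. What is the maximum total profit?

185

Sort by profit descending; place each in the latest free slot ≤ its deadline.
By profit: C(d2,65), B(d3,61), A(d2,59), F(d2,27), G(d2,16), D(d1,14), E(d2,13)
C→slot 2; B→slot 3; A→slot 1; F skipped; G skipped; D skipped; E skipped.
Profit = 59 + 65 + 61 = 185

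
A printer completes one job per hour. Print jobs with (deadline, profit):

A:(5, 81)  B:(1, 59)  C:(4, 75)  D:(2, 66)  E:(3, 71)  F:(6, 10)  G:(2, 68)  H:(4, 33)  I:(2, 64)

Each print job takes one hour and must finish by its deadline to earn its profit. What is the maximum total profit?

Take jobs in profit order; each goes to the latest open slot no later than its deadline.
Profit order: A=81 C=75 E=71 G=68 D=66 I=64 B=59 H=33 F=10
Assign: A→slot 5, C→slot 4, E→slot 3, G→slot 2, D→slot 1, I skipped, B skipped, H skipped, F→slot 6.
Slots: [1:D] [2:G] [3:E] [4:C] [5:A] [6:F]
Profit = 66 + 68 + 71 + 75 + 81 + 10 = 371

371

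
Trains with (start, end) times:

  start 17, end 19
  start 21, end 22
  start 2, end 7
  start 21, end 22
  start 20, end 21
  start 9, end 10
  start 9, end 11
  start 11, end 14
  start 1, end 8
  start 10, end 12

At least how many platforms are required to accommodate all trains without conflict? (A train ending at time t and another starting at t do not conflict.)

Count concurrent intervals with a sweep; the peak is the room count.
starts: [1, 2, 9, 9, 10, 11, 17, 20, 21, 21]
ends:   [7, 8, 10, 11, 12, 14, 19, 21, 22, 22]
s1→1 s2→2  — peak 2.

2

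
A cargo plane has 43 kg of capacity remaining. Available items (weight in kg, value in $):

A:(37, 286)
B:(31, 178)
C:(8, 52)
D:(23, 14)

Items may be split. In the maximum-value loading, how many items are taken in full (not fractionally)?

Greedy by value/weight ratio, highest first.
Order: A (286/37=7.73) > C (52/8=6.50) > B (178/31=5.74) > D (14/23=0.61)
Fill: take A (37 @ 286) → take 6/8 of C → 39.00; 43/43 used.
1 item(s) taken whole; one partial (take 6/8 of C).

1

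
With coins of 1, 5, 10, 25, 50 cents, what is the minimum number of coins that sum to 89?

Use the largest denomination that fits, subtract, and repeat.
89 − 1×50→39 − 1×25→14 − 1×10→4 − 4×1→0
Total coins = 1 + 1 + 1 + 4 = 7

7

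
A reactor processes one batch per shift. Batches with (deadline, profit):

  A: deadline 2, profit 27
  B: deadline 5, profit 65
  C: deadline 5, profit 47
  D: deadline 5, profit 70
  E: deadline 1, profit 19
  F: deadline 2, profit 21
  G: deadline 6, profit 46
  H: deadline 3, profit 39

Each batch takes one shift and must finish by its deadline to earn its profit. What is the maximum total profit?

Sort by profit descending; place each in the latest free slot ≤ its deadline.
Profit order: D=70 B=65 C=47 G=46 H=39 A=27 F=21 E=19
Assign: D→slot 5, B→slot 4, C→slot 3, G→slot 6, H→slot 2, A→slot 1, F skipped, E skipped.
Slots: [1:A] [2:H] [3:C] [4:B] [5:D] [6:G]
Profit = 27 + 39 + 47 + 65 + 70 + 46 = 294

294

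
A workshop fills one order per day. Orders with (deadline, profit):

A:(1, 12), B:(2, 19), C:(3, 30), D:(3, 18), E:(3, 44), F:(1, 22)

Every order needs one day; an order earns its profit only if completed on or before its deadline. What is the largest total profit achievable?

Take jobs in profit order; each goes to the latest open slot no later than its deadline.
Profit order: E=44 C=30 F=22 B=19 D=18 A=12
Assign: E→slot 3, C→slot 2, F→slot 1, B skipped, D skipped, A skipped.
Slots: [1:F] [2:C] [3:E]
Profit = 22 + 30 + 44 = 96

96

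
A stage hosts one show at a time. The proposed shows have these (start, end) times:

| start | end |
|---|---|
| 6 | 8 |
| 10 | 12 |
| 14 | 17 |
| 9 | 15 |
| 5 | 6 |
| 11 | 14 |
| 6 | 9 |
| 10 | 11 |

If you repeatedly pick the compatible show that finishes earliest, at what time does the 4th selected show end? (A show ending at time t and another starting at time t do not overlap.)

Sorted by end: (5,6)  (6,8)  (6,9)  (10,11)  (10,12)  (11,14)  (9,15)  (14,17)
take (5,6); take (6,8); take (10,11); take (11,14); skip (9,15); take (14,17).
Selected: (5,6) (6,8) (10,11) (11,14) (14,17)

14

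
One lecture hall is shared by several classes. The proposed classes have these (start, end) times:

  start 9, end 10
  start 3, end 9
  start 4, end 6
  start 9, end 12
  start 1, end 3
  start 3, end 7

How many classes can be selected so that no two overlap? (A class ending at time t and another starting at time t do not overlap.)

3

Sorted by end: (1,3)  (4,6)  (3,7)  (3,9)  (9,10)  (9,12)
take (1,3); take (4,6); take (9,10).
Selected 3 classes.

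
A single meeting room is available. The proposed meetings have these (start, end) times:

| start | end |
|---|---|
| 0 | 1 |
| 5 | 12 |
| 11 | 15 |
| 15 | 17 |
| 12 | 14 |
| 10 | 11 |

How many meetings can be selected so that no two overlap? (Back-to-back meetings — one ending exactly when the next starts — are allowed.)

Sorted by end: (0,1)  (10,11)  (5,12)  (12,14)  (11,15)  (15,17)
take (0,1); take (10,11); take (12,14); take (15,17).
Selected 4 meetings.

4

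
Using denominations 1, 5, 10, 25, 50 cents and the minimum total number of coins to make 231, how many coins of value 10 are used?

0

231 = 4×50 + 1×25 + 1×5 + 1×1
Count of 10: 0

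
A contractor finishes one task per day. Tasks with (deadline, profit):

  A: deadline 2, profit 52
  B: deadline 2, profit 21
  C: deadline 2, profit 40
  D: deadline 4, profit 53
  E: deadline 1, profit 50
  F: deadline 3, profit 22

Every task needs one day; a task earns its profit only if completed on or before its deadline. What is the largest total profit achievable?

177

Take jobs in profit order; each goes to the latest open slot no later than its deadline.
By profit: D(d4,53), A(d2,52), E(d1,50), C(d2,40), F(d3,22), B(d2,21)
D→slot 4; A→slot 2; E→slot 1; C skipped; F→slot 3; B skipped.
Profit = 50 + 52 + 22 + 53 = 177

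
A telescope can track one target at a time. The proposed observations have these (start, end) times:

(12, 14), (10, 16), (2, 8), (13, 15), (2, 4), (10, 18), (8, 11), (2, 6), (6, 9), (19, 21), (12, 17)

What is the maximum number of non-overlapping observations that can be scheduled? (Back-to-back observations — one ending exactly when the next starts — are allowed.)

Sort by end time and greedily take each interval whose start is ≥ the last chosen end.
By end time: (2,4), (2,6), (2,8), (6,9), (8,11), (12,14), (13,15), (10,16), (12,17), (10,18), (19,21).
Pick (2,4); next start ≥ 4 → (6,9); next start ≥ 9 → (12,14); next start ≥ 14 → (19,21).
Selected 4 observations.

4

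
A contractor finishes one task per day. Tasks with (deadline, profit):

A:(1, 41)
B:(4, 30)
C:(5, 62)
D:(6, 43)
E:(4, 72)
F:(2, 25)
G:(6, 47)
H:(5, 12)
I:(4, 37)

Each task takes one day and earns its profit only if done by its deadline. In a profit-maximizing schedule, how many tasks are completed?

Take jobs in profit order; each goes to the latest open slot no later than its deadline.
Profit order: E=72 C=62 G=47 D=43 A=41 I=37 B=30 F=25 H=12
Assign: E→slot 4, C→slot 5, G→slot 6, D→slot 3, A→slot 1, I→slot 2, B skipped, F skipped, H skipped.
Slots: [1:A] [2:I] [3:D] [4:E] [5:C] [6:G]
6 of 9 scheduled.

6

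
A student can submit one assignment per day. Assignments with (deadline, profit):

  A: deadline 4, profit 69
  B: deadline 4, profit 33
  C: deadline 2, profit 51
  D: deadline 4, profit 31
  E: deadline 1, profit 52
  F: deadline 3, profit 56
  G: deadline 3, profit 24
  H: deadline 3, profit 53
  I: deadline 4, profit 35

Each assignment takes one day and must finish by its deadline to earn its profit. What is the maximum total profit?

230

Sort by profit descending; place each in the latest free slot ≤ its deadline.
By profit: A(d4,69), F(d3,56), H(d3,53), E(d1,52), C(d2,51), I(d4,35), B(d4,33), D(d4,31), G(d3,24)
A→slot 4; F→slot 3; H→slot 2; E→slot 1; C skipped; I skipped; B skipped; D skipped; G skipped.
Profit = 52 + 53 + 56 + 69 = 230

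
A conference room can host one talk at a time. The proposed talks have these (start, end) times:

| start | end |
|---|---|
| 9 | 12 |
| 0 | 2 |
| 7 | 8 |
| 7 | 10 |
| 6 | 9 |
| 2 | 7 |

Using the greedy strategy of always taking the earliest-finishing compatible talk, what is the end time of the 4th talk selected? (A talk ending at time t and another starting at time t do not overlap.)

12

Sorted by end: (0,2)  (2,7)  (7,8)  (6,9)  (7,10)  (9,12)
take (0,2); take (2,7); take (7,8); take (9,12).
Selected: (0,2) (2,7) (7,8) (9,12)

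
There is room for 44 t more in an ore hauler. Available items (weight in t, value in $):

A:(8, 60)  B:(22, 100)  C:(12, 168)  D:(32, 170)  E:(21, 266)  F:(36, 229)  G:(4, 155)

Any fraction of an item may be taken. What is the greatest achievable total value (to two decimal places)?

Sort by value per unit weight and fill in that order.
Order: G (155/4=38.75) > C (168/12=14.00) > E (266/21=12.67) > A (60/8=7.50) > F (229/36=6.36) > D (170/32=5.31) > B (100/22=4.55)
Fill: take G (4 @ 155) → take C (12 @ 168) → take E (21 @ 266) → take 7/8 of A → 52.50; 44/44 used.
Total value = 641.50

641.50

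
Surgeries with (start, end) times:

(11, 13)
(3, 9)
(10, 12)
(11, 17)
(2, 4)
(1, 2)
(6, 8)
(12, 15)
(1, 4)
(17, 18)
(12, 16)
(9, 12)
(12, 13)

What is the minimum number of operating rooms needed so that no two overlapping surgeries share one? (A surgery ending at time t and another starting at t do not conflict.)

5

starts: [1, 1, 2, 3, 6, 9, 10, 11, 11, 12, 12, 12, 17]
ends:   [2, 4, 4, 8, 9, 12, 12, 13, 13, 15, 16, 17, 18]
s1→1 s1→2 e2→1 s2→2 s3→3 e4→2 e4→1 s6→2 e8→1 e9→0 s9→1 s10→2 s11→3 s11→4 e12→3 e12→2 s12→3 s12→4 s12→5  — peak 5.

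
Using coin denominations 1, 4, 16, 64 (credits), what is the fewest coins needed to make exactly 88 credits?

Greedy: take as many of the largest coin as possible, then repeat with the remainder.
88 − 1×64→24 − 1×16→8 − 2×4→0
Total coins = 1 + 1 + 2 = 4

4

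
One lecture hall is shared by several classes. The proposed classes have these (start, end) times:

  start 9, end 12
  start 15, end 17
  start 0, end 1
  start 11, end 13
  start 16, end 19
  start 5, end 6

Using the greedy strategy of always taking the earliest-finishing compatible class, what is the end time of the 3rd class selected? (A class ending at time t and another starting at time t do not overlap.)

12

Sort by end time and greedily take each interval whose start is ≥ the last chosen end.
Sorted by end: (0,1)  (5,6)  (9,12)  (11,13)  (15,17)  (16,19)
take (0,1); take (5,6); take (9,12); skip (11,13); take (15,17); skip (16,19).
Selected: (0,1) (5,6) (9,12) (15,17)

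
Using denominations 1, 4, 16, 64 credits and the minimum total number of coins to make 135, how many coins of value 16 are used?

Use the largest denomination that fits, subtract, and repeat.
135 = 2×64 + 1×4 + 3×1
Count of 16: 0

0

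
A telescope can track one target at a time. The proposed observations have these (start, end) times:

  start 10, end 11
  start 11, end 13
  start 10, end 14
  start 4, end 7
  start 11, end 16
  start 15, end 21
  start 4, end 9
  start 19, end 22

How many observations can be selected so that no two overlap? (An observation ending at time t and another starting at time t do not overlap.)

4

By end time: (4,7), (4,9), (10,11), (11,13), (10,14), (11,16), (15,21), (19,22).
Pick (4,7); next start ≥ 7 → (10,11); next start ≥ 11 → (11,13); next start ≥ 13 → (15,21).
Selected 4 observations.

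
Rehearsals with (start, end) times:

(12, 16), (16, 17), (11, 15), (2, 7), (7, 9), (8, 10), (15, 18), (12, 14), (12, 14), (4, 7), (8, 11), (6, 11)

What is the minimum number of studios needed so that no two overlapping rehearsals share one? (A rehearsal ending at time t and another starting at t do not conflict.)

Events (time:±→running): 2:+→1 4:+→2 6:+→3 7:-→2 7:-→1 7:+→2 8:+→3 8:+→4 … peak 4.

4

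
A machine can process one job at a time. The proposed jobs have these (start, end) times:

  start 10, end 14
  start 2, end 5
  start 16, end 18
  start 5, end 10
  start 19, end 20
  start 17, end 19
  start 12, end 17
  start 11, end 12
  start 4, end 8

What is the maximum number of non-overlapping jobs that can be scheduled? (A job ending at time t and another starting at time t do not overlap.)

6

Sorted by end: (2,5)  (4,8)  (5,10)  (11,12)  (10,14)  (12,17)  (16,18)  (17,19)  (19,20)
take (2,5); take (5,10); take (11,12); take (12,17); take (17,19); take (19,20).
Selected 6 jobs.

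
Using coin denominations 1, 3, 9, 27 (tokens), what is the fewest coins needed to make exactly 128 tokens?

8

Greedy: take as many of the largest coin as possible, then repeat with the remainder.
128 − 4×27→20 − 2×9→2 − 2×1→0
Total coins = 4 + 2 + 2 = 8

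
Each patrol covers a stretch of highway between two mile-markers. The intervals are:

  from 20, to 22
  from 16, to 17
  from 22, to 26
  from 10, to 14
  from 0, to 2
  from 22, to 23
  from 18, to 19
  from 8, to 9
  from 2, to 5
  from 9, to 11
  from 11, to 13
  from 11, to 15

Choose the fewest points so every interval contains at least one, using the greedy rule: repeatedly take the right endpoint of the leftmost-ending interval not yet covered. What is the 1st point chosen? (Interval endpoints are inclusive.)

2

Sort by right endpoint; whenever an interval is uncovered, place a point at its right end.
By right end: [0,2]  [2,5]  [8,9]  [9,11]  [11,13]  [10,14]  [11,15]  [16,17]  [18,19]  [20,22]  [22,23]  [22,26]
[0,2] uncovered → point at 2; [8,9] uncovered → point at 9; [11,13] uncovered → point at 13; [16,17] uncovered → point at 17; [18,19] uncovered → point at 19; [20,22] uncovered → point at 22.
Points: 2, 9, 13, 17, 19, 22 (6 total).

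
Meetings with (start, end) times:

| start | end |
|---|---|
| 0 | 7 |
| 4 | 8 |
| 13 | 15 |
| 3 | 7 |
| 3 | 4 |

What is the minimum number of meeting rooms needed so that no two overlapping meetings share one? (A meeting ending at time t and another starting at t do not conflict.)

3

Count concurrent intervals with a sweep; the peak is the room count.
starts: [0, 3, 3, 4, 13]
ends:   [4, 7, 7, 8, 15]
s0→1 s3→2 s3→3  — peak 3.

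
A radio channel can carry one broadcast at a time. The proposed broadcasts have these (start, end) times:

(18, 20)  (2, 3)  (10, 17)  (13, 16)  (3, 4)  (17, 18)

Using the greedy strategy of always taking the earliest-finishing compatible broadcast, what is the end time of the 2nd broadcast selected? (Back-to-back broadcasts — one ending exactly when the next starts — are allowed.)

Sort by end time and greedily take each interval whose start is ≥ the last chosen end.
By end time: (2,3), (3,4), (13,16), (10,17), (17,18), (18,20).
Pick (2,3); next start ≥ 3 → (3,4); next start ≥ 4 → (13,16); next start ≥ 16 → (17,18); next start ≥ 18 → (18,20).
Selected: (2,3) (3,4) (13,16) (17,18) (18,20)

4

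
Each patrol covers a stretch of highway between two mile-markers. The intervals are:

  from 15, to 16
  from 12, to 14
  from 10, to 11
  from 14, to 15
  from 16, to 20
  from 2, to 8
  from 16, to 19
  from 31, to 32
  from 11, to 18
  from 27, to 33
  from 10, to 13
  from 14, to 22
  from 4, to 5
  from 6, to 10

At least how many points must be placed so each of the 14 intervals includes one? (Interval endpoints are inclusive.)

Process intervals by earliest right end; each time one isn't hit yet, stab at its right endpoint.
Sorted: [4,5] [2,8] [6,10] [10,11] [10,13] [12,14] [14,15] [15,16] [11,18] [16,19] [16,20] [14,22] [31,32] [27,33]
{[4,5],[2,8]} hit by 5; {[6,10],[10,11],[10,13]} hit by 10; {[12,14],[14,15]} hit by 14; {[15,16],[11,18],[16,19],[16,20],[14,22]} hit by 16; {[31,32],[27,33]} hit by 32.
Points: 5, 10, 14, 16, 32 (5 total).

5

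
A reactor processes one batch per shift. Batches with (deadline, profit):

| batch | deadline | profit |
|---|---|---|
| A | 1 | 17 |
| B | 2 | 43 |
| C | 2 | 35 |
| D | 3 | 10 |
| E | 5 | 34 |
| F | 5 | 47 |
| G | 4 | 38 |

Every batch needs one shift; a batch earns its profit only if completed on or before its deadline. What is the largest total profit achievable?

Take jobs in profit order; each goes to the latest open slot no later than its deadline.
By profit: F(d5,47), B(d2,43), G(d4,38), C(d2,35), E(d5,34), A(d1,17), D(d3,10)
F→slot 5; B→slot 2; G→slot 4; C→slot 1; E→slot 3; A skipped; D skipped.
Profit = 35 + 43 + 34 + 38 + 47 = 197

197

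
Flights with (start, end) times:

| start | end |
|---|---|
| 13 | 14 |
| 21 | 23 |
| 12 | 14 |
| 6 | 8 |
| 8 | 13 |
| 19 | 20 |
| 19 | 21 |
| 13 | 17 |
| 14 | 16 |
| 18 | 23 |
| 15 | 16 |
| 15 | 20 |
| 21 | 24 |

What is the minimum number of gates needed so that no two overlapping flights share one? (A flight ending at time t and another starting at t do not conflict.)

starts: [6, 8, 12, 13, 13, 14, 15, 15, 18, 19, 19, 21, 21]
ends:   [8, 13, 14, 14, 16, 16, 17, 20, 20, 21, 23, 23, 24]
s6→1 e8→0 s8→1 s12→2 e13→1 s13→2 s13→3 e14→2 e14→1 s14→2 s15→3 s15→4  — peak 4.

4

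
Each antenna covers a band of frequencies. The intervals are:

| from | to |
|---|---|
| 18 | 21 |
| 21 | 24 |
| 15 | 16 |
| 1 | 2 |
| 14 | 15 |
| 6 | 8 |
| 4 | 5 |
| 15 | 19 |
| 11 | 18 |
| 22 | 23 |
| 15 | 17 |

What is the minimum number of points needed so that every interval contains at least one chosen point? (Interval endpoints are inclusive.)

6

By right end: [1,2]  [4,5]  [6,8]  [14,15]  [15,16]  [15,17]  [11,18]  [15,19]  [18,21]  [22,23]  [21,24]
[1,2] uncovered → point at 2; [4,5] uncovered → point at 5; [6,8] uncovered → point at 8; [14,15] uncovered → point at 15; [18,21] uncovered → point at 21; [22,23] uncovered → point at 23.
Points: 2, 5, 8, 15, 21, 23 (6 total).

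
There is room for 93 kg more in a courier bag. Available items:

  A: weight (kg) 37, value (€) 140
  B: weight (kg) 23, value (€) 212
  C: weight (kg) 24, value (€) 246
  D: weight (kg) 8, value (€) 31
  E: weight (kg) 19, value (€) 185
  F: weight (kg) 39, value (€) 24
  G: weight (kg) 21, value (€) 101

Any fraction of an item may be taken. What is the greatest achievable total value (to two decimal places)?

Greedy by value/weight ratio, highest first.
Ratios (sorted): C 10.25, E 9.74, B 9.22, G 4.81, D 3.88, A 3.78, F 0.62
take C (24 @ 246); take E (19 @ 185); take B (23 @ 212); take G (21 @ 101); take 6/8 of D → 23.25. Capacity used 93/93.
Total value = 767.25

767.25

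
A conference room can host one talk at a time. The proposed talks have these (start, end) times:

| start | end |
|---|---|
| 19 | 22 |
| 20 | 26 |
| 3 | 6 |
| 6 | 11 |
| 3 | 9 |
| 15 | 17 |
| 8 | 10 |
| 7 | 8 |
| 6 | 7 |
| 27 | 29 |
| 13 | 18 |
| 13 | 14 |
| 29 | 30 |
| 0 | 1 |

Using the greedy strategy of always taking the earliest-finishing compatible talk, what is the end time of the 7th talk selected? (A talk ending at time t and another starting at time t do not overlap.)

By end time: (0,1), (3,6), (6,7), (7,8), (3,9), (8,10), (6,11), (13,14), (15,17), (13,18), (19,22), (20,26), (27,29), (29,30).
Pick (0,1); next start ≥ 1 → (3,6); next start ≥ 6 → (6,7); next start ≥ 7 → (7,8); next start ≥ 8 → (8,10); next start ≥ 10 → (13,14); next start ≥ 14 → (15,17); next start ≥ 17 → (19,22); next start ≥ 22 → (27,29); next start ≥ 29 → (29,30).
Selected: (0,1) (3,6) (6,7) (7,8) (8,10) (13,14) (15,17) (19,22) (27,29) (29,30)

17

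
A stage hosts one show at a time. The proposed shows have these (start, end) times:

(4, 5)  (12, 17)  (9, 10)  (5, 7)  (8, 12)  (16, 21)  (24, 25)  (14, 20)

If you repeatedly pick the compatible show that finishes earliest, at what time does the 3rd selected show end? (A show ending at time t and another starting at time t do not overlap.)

10

Sorted by end: (4,5)  (5,7)  (9,10)  (8,12)  (12,17)  (14,20)  (16,21)  (24,25)
take (4,5); take (5,7); take (9,10); take (12,17); skip (14,20); skip (16,21); take (24,25).
Selected: (4,5) (5,7) (9,10) (12,17) (24,25)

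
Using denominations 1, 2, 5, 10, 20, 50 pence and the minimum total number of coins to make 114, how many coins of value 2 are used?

Use the largest denomination that fits, subtract, and repeat.
114 − 2×50→14 − 1×10→4 − 2×2→0
Count of 2: 2

2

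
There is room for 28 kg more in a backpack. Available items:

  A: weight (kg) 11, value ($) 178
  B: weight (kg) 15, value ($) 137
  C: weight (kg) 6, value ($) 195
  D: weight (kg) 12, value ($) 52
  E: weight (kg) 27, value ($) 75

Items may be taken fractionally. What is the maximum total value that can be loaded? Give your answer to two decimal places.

Greedy by value/weight ratio, highest first.
Order: C (195/6=32.50) > A (178/11=16.18) > B (137/15=9.13) > D (52/12=4.33) > E (75/27=2.78)
Fill: take C (6 @ 195) → take A (11 @ 178) → take 11/15 of B → 100.47; 28/28 used.
Total value = 473.47

473.47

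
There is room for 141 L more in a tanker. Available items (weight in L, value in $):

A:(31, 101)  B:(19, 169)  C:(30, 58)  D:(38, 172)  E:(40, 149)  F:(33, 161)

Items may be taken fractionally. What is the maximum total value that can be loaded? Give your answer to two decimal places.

686.84

Ratios (sorted): B 8.89, F 4.88, D 4.53, E 3.73, A 3.26, C 1.93
take B (19 @ 169); take F (33 @ 161); take D (38 @ 172); take E (40 @ 149); take 11/31 of A → 35.84. Capacity used 141/141.
Total value = 686.84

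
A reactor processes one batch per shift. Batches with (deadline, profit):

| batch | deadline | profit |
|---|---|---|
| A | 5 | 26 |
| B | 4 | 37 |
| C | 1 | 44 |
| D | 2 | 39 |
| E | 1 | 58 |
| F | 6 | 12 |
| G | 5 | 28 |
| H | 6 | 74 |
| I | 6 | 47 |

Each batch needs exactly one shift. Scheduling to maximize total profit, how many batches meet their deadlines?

Take jobs in profit order; each goes to the latest open slot no later than its deadline.
Profit order: H=74 E=58 I=47 C=44 D=39 B=37 G=28 A=26 F=12
Assign: H→slot 6, E→slot 1, I→slot 5, C skipped, D→slot 2, B→slot 4, G→slot 3, A skipped, F skipped.
Slots: [1:E] [2:D] [3:G] [4:B] [5:I] [6:H]
6 of 9 scheduled.

6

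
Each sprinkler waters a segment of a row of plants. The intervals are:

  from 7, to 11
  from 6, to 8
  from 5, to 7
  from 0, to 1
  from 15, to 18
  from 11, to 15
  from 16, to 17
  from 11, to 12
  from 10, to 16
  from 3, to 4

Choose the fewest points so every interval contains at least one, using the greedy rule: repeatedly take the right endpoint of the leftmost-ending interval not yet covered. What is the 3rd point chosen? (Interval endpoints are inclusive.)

7

Sort by right endpoint; whenever an interval is uncovered, place a point at its right end.
By right end: [0,1]  [3,4]  [5,7]  [6,8]  [7,11]  [11,12]  [11,15]  [10,16]  [16,17]  [15,18]
[0,1] uncovered → point at 1; [3,4] uncovered → point at 4; [5,7] uncovered → point at 7; [11,12] uncovered → point at 12; [16,17] uncovered → point at 17.
Points: 1, 4, 7, 12, 17 (5 total).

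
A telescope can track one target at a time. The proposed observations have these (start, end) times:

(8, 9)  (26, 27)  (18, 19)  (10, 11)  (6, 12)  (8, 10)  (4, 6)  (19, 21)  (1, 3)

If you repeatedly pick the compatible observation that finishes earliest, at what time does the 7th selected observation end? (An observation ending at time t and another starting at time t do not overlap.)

27

Greedy by earliest finish: after sorting by end time, pick each interval compatible with the last pick.
Sorted by end: (1,3)  (4,6)  (8,9)  (8,10)  (10,11)  (6,12)  (18,19)  (19,21)  (26,27)
take (1,3); take (4,6); take (8,9); take (10,11); skip (6,12); take (18,19); take (19,21); take (26,27).
Selected: (1,3) (4,6) (8,9) (10,11) (18,19) (19,21) (26,27)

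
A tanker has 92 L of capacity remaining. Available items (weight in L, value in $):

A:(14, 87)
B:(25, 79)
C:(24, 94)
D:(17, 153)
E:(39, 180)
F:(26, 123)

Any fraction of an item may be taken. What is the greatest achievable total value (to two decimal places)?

Greedy by value/weight ratio, highest first.
Order: D (153/17=9.00) > A (87/14=6.21) > F (123/26=4.73) > E (180/39=4.62) > C (94/24=3.92) > B (79/25=3.16)
Fill: take D (17 @ 153) → take A (14 @ 87) → take F (26 @ 123) → take 35/39 of E → 161.54; 92/92 used.
Total value = 524.54

524.54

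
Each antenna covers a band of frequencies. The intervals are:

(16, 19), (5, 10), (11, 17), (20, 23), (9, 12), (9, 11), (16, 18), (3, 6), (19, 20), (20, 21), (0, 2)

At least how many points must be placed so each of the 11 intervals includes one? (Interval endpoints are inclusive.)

5

Process intervals by earliest right end; each time one isn't hit yet, stab at its right endpoint.
By right end: [0,2]  [3,6]  [5,10]  [9,11]  [9,12]  [11,17]  [16,18]  [16,19]  [19,20]  [20,21]  [20,23]
[0,2] uncovered → point at 2; [3,6] uncovered → point at 6; [9,11] uncovered → point at 11; [16,18] uncovered → point at 18; [19,20] uncovered → point at 20.
Points: 2, 6, 11, 18, 20 (5 total).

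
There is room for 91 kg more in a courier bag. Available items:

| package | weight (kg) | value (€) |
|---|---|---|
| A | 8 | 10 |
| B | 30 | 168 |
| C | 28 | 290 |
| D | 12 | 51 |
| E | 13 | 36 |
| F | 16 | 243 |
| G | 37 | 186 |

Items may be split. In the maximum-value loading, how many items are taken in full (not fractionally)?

Sort by value per unit weight and fill in that order.
Ratios (sorted): F 15.19, C 10.36, B 5.60, G 5.03, D 4.25, E 2.77, A 1.25
take F (16 @ 243); take C (28 @ 290); take B (30 @ 168); take 17/37 of G → 85.46. Capacity used 91/91.
3 item(s) taken whole; one partial (take 17/37 of G).

3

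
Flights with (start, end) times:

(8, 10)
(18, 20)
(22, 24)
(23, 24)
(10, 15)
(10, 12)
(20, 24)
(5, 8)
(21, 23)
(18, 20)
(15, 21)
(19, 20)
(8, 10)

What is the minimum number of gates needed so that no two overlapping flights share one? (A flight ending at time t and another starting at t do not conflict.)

The answer is the maximum number of intervals overlapping at any instant.
Events (time:±→running): 5:+→1 8:-→0 8:+→1 8:+→2 10:-→1 10:-→0 10:+→1 10:+→2 12:-→1 15:-→0 15:+→1 18:+→2 18:+→3 19:+→4 … peak 4.

4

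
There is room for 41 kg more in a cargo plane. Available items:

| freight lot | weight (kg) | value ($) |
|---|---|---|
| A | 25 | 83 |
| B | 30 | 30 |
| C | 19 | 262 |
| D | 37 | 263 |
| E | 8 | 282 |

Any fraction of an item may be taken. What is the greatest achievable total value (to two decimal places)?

Greedy by value/weight ratio, highest first.
Order: E (282/8=35.25) > C (262/19=13.79) > D (263/37=7.11) > A (83/25=3.32) > B (30/30=1.00)
Fill: take E (8 @ 282) → take C (19 @ 262) → take 14/37 of D → 99.51; 41/41 used.
Total value = 643.51

643.51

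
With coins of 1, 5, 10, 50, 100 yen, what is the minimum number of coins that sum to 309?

Use the largest denomination that fits, subtract, and repeat.
309 − 3×100→9 − 1×5→4 − 4×1→0
Total coins = 3 + 1 + 4 = 8

8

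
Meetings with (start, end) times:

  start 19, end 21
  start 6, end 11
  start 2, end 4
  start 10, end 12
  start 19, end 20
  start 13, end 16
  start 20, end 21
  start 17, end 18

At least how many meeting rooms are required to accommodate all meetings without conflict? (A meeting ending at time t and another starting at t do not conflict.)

2

The answer is the maximum number of intervals overlapping at any instant.
Events (time:±→running): 2:+→1 4:-→0 6:+→1 10:+→2 … peak 2.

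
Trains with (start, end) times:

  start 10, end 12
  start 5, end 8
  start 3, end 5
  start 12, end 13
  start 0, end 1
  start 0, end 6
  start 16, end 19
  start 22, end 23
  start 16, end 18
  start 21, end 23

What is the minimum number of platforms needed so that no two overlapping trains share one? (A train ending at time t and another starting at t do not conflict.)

2

starts: [0, 0, 3, 5, 10, 12, 16, 16, 21, 22]
ends:   [1, 5, 6, 8, 12, 13, 18, 19, 23, 23]
s0→1 s0→2  — peak 2.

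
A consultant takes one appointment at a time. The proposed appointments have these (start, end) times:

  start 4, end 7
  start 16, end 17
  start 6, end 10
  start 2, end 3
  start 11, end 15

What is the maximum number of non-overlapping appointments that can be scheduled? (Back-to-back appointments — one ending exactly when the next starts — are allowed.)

By end time: (2,3), (4,7), (6,10), (11,15), (16,17).
Pick (2,3); next start ≥ 3 → (4,7); next start ≥ 7 → (11,15); next start ≥ 15 → (16,17).
Selected 4 appointments.

4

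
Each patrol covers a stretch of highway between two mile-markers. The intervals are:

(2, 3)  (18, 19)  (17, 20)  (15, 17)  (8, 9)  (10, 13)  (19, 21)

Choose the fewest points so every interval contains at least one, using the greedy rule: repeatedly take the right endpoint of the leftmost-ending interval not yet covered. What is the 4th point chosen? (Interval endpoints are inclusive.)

17

Sorted: [2,3] [8,9] [10,13] [15,17] [18,19] [17,20] [19,21]
{[2,3]} hit by 3; {[8,9]} hit by 9; {[10,13]} hit by 13; {[15,17]} hit by 17; {[18,19],[17,20],[19,21]} hit by 19.
Points: 3, 9, 13, 17, 19 (5 total).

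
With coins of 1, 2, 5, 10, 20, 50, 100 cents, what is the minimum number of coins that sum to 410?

5

Greedy: take as many of the largest coin as possible, then repeat with the remainder.
410 − 4×100→10 − 1×10→0
Total coins = 4 + 1 = 5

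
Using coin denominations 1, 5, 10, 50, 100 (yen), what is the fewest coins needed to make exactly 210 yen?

3

Greedy: take as many of the largest coin as possible, then repeat with the remainder.
210 − 2×100→10 − 1×10→0
Total coins = 2 + 1 = 3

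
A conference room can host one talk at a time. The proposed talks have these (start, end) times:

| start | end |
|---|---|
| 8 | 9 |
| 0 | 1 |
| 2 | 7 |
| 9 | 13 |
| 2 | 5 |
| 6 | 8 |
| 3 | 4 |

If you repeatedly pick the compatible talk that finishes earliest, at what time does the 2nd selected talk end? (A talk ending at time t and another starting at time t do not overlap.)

By end time: (0,1), (3,4), (2,5), (2,7), (6,8), (8,9), (9,13).
Pick (0,1); next start ≥ 1 → (3,4); next start ≥ 4 → (6,8); next start ≥ 8 → (8,9); next start ≥ 9 → (9,13).
Selected: (0,1) (3,4) (6,8) (8,9) (9,13)

4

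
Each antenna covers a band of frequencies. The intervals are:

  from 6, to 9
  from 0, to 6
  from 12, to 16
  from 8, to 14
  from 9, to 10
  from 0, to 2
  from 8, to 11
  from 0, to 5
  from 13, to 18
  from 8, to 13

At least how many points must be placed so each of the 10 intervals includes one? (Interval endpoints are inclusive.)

By right end: [0,2]  [0,5]  [0,6]  [6,9]  [9,10]  [8,11]  [8,13]  [8,14]  [12,16]  [13,18]
[0,2] uncovered → point at 2; [6,9] uncovered → point at 9; [12,16] uncovered → point at 16.
Points: 2, 9, 16 (3 total).

3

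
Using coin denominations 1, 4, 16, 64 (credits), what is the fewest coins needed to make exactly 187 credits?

10

187 − 2×64→59 − 3×16→11 − 2×4→3 − 3×1→0
Total coins = 2 + 3 + 2 + 3 = 10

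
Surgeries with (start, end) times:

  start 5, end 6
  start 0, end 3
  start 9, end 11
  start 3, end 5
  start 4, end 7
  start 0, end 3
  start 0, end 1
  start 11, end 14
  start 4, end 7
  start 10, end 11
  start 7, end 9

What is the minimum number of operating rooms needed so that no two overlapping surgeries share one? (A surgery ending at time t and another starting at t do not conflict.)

Events (time:±→running): 0:+→1 0:+→2 0:+→3 … peak 3.

3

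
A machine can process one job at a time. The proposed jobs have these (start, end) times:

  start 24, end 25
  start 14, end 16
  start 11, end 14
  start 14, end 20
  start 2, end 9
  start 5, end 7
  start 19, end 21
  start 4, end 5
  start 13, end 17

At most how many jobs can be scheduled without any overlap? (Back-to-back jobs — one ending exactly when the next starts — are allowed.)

Sort by end time and greedily take each interval whose start is ≥ the last chosen end.
By end time: (4,5), (5,7), (2,9), (11,14), (14,16), (13,17), (14,20), (19,21), (24,25).
Pick (4,5); next start ≥ 5 → (5,7); next start ≥ 7 → (11,14); next start ≥ 14 → (14,16); next start ≥ 16 → (19,21); next start ≥ 21 → (24,25).
Selected 6 jobs.

6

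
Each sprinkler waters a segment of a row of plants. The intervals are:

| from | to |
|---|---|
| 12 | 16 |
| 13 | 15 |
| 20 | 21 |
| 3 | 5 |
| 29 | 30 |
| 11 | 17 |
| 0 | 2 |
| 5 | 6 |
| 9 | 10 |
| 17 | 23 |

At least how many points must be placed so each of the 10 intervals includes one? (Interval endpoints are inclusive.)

Sort by right endpoint; whenever an interval is uncovered, place a point at its right end.
Sorted: [0,2] [3,5] [5,6] [9,10] [13,15] [12,16] [11,17] [20,21] [17,23] [29,30]
{[0,2]} hit by 2; {[3,5],[5,6]} hit by 5; {[9,10]} hit by 10; {[13,15],[12,16],[11,17]} hit by 15; {[20,21],[17,23]} hit by 21; {[29,30]} hit by 30.
Points: 2, 5, 10, 15, 21, 30 (6 total).

6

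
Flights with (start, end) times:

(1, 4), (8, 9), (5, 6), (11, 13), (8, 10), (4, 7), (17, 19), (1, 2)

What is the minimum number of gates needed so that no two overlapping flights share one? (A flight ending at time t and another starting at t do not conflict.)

2

The answer is the maximum number of intervals overlapping at any instant.
Events (time:±→running): 1:+→1 1:+→2 … peak 2.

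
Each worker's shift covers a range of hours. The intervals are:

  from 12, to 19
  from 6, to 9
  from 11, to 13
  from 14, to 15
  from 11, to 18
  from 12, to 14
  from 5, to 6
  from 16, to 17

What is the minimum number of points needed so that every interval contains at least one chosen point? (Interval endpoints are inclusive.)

4

By right end: [5,6]  [6,9]  [11,13]  [12,14]  [14,15]  [16,17]  [11,18]  [12,19]
[5,6] uncovered → point at 6; [11,13] uncovered → point at 13; [14,15] uncovered → point at 15; [16,17] uncovered → point at 17.
Points: 6, 13, 15, 17 (4 total).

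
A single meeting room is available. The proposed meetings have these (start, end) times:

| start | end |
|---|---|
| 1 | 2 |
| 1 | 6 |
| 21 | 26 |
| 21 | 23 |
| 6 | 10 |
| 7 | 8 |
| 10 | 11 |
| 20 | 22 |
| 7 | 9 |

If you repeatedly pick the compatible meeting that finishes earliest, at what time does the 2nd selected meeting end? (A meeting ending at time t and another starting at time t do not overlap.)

8

Sorted by end: (1,2)  (1,6)  (7,8)  (7,9)  (6,10)  (10,11)  (20,22)  (21,23)  (21,26)
take (1,2); take (7,8); take (10,11); take (20,22); skip (21,26).
Selected: (1,2) (7,8) (10,11) (20,22)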